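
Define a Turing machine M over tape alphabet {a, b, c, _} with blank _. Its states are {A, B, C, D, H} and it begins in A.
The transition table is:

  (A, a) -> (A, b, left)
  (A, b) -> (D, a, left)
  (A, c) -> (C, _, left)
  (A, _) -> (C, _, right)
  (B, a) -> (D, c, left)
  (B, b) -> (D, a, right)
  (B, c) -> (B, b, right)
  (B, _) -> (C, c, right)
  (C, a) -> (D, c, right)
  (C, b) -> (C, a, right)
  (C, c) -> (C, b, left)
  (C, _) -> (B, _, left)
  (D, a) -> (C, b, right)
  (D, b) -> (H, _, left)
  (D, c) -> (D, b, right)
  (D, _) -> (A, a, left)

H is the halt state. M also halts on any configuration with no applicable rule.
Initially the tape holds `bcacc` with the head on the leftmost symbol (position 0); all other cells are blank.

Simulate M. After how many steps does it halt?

state=A head=0 tape=__[b]cacc_   (A,b)→(D,a,left)
state=D head=-1 tape=_[_]acacc_   (D,_)→(A,a,left)
state=A head=-2 tape=[_]aacacc_   (A,_)→(C,_,right)
state=C head=-1 tape=_[a]acacc_   (C,a)→(D,c,right)
state=D head=0 tape=_c[a]cacc_   (D,a)→(C,b,right)
state=C head=1 tape=_cb[c]acc_   (C,c)→(C,b,left)
state=C head=0 tape=_c[b]bacc_   (C,b)→(C,a,right)
state=C head=1 tape=_ca[b]acc_   (C,b)→(C,a,right)
state=C head=2 tape=_caa[a]cc_   (C,a)→(D,c,right)
state=D head=3 tape=_caac[c]c_   (D,c)→(D,b,right)
state=D head=4 tape=_caacb[c]_   (D,c)→(D,b,right)
state=D head=5 tape=_caacbb[_]   (D,_)→(A,a,left)
state=A head=4 tape=_caacb[b]a   (A,b)→(D,a,left)
state=D head=3 tape=_caac[b]aa   (D,b)→(H,_,left)
state=H head=2 tape=_caa[c]_aa
M halts after 14 transitions.

14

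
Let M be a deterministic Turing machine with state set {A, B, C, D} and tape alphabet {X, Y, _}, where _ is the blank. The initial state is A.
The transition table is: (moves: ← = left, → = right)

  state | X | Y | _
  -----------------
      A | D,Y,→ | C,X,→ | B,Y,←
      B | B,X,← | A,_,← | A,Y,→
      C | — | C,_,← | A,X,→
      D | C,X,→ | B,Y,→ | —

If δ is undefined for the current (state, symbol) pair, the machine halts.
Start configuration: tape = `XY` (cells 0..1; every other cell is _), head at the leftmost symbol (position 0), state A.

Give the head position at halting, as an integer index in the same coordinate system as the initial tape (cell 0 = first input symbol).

state=A head=0 tape=__[X]Y____   (A,X)→(D,Y,→)
state=D head=1 tape=__Y[Y]____   (D,Y)→(B,Y,→)
state=B head=2 tape=__YY[_]___   (B,_)→(A,Y,→)
state=A head=3 tape=__YYY[_]__   (A,_)→(B,Y,←)
state=B head=2 tape=__YY[Y]Y__   (B,Y)→(A,_,←)
state=A head=1 tape=__Y[Y]_Y__   (A,Y)→(C,X,→)
state=C head=2 tape=__YX[_]Y__   (C,_)→(A,X,→)
state=A head=3 tape=__YXX[Y]__   (A,Y)→(C,X,→)
state=C head=4 tape=__YXXX[_]_   (C,_)→(A,X,→)
state=A head=5 tape=__YXXXX[_]   (A,_)→(B,Y,←)
state=B head=4 tape=__YXXX[X]Y   (B,X)→(B,X,←)
state=B head=3 tape=__YXX[X]XY   (B,X)→(B,X,←)
state=B head=2 tape=__YX[X]XXY   (B,X)→(B,X,←)
state=B head=1 tape=__Y[X]XXXY   (B,X)→(B,X,←)
state=B head=0 tape=__[Y]XXXXY   (B,Y)→(A,_,←)
state=A head=-1 tape=_[_]_XXXXY   (A,_)→(B,Y,←)
state=B head=-2 tape=[_]Y_XXXXY   (B,_)→(A,Y,→)
state=A head=-1 tape=Y[Y]_XXXXY   (A,Y)→(C,X,→)
state=C head=0 tape=YX[_]XXXXY   (C,_)→(A,X,→)
state=A head=1 tape=YXX[X]XXXY   (A,X)→(D,Y,→)
state=D head=2 tape=YXXY[X]XXY   (D,X)→(C,X,→)
state=C head=3 tape=YXXYX[X]XY
At halt the head is at cell 3.

3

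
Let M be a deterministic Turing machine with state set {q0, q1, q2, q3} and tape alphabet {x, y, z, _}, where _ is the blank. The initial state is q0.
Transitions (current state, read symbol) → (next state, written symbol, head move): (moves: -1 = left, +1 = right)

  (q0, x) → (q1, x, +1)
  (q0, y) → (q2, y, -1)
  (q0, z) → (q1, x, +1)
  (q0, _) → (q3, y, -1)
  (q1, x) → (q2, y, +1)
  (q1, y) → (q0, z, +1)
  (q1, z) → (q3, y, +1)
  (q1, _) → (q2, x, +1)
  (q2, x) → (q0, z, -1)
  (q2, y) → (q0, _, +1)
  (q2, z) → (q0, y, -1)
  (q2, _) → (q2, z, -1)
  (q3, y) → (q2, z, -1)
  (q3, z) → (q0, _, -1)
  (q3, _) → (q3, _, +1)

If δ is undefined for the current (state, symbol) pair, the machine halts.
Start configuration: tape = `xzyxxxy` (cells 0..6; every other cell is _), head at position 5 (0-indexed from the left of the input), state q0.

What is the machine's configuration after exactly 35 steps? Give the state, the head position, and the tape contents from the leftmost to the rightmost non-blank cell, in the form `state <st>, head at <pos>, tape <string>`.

state q2, head at 8, tape xzyxx_xxxzz

q0 | xzyxx[x]y____   read x → write x, move +1, go to q1
q1 | xzyxxx[y]____   read y → write z, move +1, go to q0
q0 | xzyxxxz[_]___   read _ → write y, move -1, go to q3
q3 | xzyxxx[z]y___   read z → write _, move -1, go to q0
q0 | xzyxx[x]_y___   read x → write x, move +1, go to q1
q1 | xzyxxx[_]y___   read _ → write x, move +1, go to q2
q2 | xzyxxxx[y]___   read y → write _, move +1, go to q0
q0 | xzyxxxx_[_]__   read _ → write y, move -1, go to q3
q3 | xzyxxxx[_]y__   read _ → write _, move +1, go to q3
q3 | xzyxxxx_[y]__   read y → write z, move -1, go to q2
q2 | xzyxxxx[_]z__   read _ → write z, move -1, go to q2
q2 | xzyxxx[x]zz__   read x → write z, move -1, go to q0
q0 | xzyxx[x]zzz__   read x → write x, move +1, go to q1
q1 | xzyxxx[z]zz__   read z → write y, move +1, go to q3
q3 | xzyxxxy[z]z__   read z → write _, move -1, go to q0
q0 | xzyxxx[y]_z__   read y → write y, move -1, go to q2
q2 | xzyxx[x]y_z__   read x → write z, move -1, go to q0
q0 | xzyx[x]zy_z__   read x → write x, move +1, go to q1
q1 | xzyxx[z]y_z__   read z → write y, move +1, go to q3
q3 | xzyxxy[y]_z__   read y → write z, move -1, go to q2
q2 | xzyxx[y]z_z__   read y → write _, move +1, go to q0
q0 | xzyxx_[z]_z__   read z → write x, move +1, go to q1
q1 | xzyxx_x[_]z__   read _ → write x, move +1, go to q2
q2 | xzyxx_xx[z]__   read z → write y, move -1, go to q0
q0 | xzyxx_x[x]y__   read x → write x, move +1, go to q1
q1 | xzyxx_xx[y]__   read y → write z, move +1, go to q0
q0 | xzyxx_xxz[_]_   read _ → write y, move -1, go to q3
q3 | xzyxx_xx[z]y_   read z → write _, move -1, go to q0
q0 | xzyxx_x[x]_y_   read x → write x, move +1, go to q1
q1 | xzyxx_xx[_]y_   read _ → write x, move +1, go to q2
q2 | xzyxx_xxx[y]_   read y → write _, move +1, go to q0
q0 | xzyxx_xxx_[_]   read _ → write y, move -1, go to q3
q3 | xzyxx_xxx[_]y   read _ → write _, move +1, go to q3
q3 | xzyxx_xxx_[y]   read y → write z, move -1, go to q2
q2 | xzyxx_xxx[_]z   read _ → write z, move -1, go to q2
q2 | xzyxx_xx[x]zz
After 35 steps: state q2, head at 8, tape xzyxx_xxxzz.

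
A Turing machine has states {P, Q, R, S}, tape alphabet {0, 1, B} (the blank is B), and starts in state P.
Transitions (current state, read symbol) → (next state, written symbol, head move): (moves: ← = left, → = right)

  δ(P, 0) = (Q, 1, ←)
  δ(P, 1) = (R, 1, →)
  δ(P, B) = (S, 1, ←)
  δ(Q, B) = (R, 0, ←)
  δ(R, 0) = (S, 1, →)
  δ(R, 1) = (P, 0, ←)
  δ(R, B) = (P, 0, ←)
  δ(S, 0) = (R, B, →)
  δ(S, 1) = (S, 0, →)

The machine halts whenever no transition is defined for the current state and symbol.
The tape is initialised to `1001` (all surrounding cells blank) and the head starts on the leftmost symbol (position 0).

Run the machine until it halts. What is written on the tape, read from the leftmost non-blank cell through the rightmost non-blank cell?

00B1000

P | [1]001BBB   read 1 → write 1, move →, go to R
R | 1[0]01BBB   read 0 → write 1, move →, go to S
S | 11[0]1BBB   read 0 → write B, move →, go to R
R | 11B[1]BBB   read 1 → write 0, move ←, go to P
P | 11[B]0BBB   read B → write 1, move ←, go to S
S | 1[1]10BBB   read 1 → write 0, move →, go to S
S | 10[1]0BBB   read 1 → write 0, move →, go to S
S | 100[0]BBB   read 0 → write B, move →, go to R
R | 100B[B]BB   read B → write 0, move ←, go to P
P | 100[B]0BB   read B → write 1, move ←, go to S
S | 10[0]10BB   read 0 → write B, move →, go to R
R | 10B[1]0BB   read 1 → write 0, move ←, go to P
P | 10[B]00BB   read B → write 1, move ←, go to S
S | 1[0]100BB   read 0 → write B, move →, go to R
R | 1B[1]00BB   read 1 → write 0, move ←, go to P
P | 1[B]000BB   read B → write 1, move ←, go to S
S | [1]1000BB   read 1 → write 0, move →, go to S
S | 0[1]000BB   read 1 → write 0, move →, go to S
S | 00[0]00BB   read 0 → write B, move →, go to R
R | 00B[0]0BB   read 0 → write 1, move →, go to S
S | 00B1[0]BB   read 0 → write B, move →, go to R
R | 00B1B[B]B   read B → write 0, move ←, go to P
P | 00B1[B]0B   read B → write 1, move ←, go to S
S | 00B[1]10B   read 1 → write 0, move →, go to S
S | 00B0[1]0B   read 1 → write 0, move →, go to S
S | 00B00[0]B   read 0 → write B, move →, go to R
R | 00B00B[B]   read B → write 0, move ←, go to P
P | 00B00[B]0   read B → write 1, move ←, go to S
S | 00B0[0]10   read 0 → write B, move →, go to R
R | 00B0B[1]0   read 1 → write 0, move ←, go to P
P | 00B0[B]00   read B → write 1, move ←, go to S
S | 00B[0]100   read 0 → write B, move →, go to R
R | 00BB[1]00   read 1 → write 0, move ←, go to P
P | 00B[B]000   read B → write 1, move ←, go to S
S | 00[B]1000
The non-blank tape span at halt is 00B1000.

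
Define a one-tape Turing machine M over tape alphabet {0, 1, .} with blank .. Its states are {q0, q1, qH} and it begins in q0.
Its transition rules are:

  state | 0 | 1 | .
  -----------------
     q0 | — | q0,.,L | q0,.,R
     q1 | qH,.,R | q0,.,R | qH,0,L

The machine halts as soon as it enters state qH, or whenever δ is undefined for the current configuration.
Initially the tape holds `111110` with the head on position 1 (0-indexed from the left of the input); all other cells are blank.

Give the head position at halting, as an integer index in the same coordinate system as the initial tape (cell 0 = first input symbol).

5

state=q0 head=1 tape=.1[1]1110   (q0,1)→(q0,.,L)
state=q0 head=0 tape=.[1].1110   (q0,1)→(q0,.,L)
state=q0 head=-1 tape=[.]..1110   (q0,.)→(q0,.,R)
state=q0 head=0 tape=.[.].1110   (q0,.)→(q0,.,R)
state=q0 head=1 tape=..[.]1110   (q0,.)→(q0,.,R)
state=q0 head=2 tape=...[1]110   (q0,1)→(q0,.,L)
state=q0 head=1 tape=..[.].110   (q0,.)→(q0,.,R)
state=q0 head=2 tape=...[.]110   (q0,.)→(q0,.,R)
state=q0 head=3 tape=....[1]10   (q0,1)→(q0,.,L)
state=q0 head=2 tape=...[.].10   (q0,.)→(q0,.,R)
state=q0 head=3 tape=....[.]10   (q0,.)→(q0,.,R)
state=q0 head=4 tape=.....[1]0   (q0,1)→(q0,.,L)
state=q0 head=3 tape=....[.].0   (q0,.)→(q0,.,R)
state=q0 head=4 tape=.....[.]0   (q0,.)→(q0,.,R)
state=q0 head=5 tape=......[0]
At halt the head is at cell 5.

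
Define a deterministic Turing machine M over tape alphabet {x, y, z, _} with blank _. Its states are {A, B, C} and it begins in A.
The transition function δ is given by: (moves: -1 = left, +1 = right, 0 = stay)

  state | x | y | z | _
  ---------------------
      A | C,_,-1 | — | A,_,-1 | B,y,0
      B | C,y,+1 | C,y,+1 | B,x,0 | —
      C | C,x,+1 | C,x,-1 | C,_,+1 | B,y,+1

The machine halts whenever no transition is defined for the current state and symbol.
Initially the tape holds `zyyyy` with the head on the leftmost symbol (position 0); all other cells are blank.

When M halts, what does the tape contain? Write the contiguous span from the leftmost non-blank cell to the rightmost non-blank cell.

yyxxxxxy

state=A head=0 tape=__[z]yyyy__   (A,z)→(A,_,-1)
state=A head=-1 tape=_[_]_yyyy__   (A,_)→(B,y,0)
state=B head=-1 tape=_[y]_yyyy__   (B,y)→(C,y,+1)
state=C head=0 tape=_y[_]yyyy__   (C,_)→(B,y,+1)
state=B head=1 tape=_yy[y]yyy__   (B,y)→(C,y,+1)
state=C head=2 tape=_yyy[y]yy__   (C,y)→(C,x,-1)
state=C head=1 tape=_yy[y]xyy__   (C,y)→(C,x,-1)
state=C head=0 tape=_y[y]xxyy__   (C,y)→(C,x,-1)
state=C head=-1 tape=_[y]xxxyy__   (C,y)→(C,x,-1)
state=C head=-2 tape=[_]xxxxyy__   (C,_)→(B,y,+1)
state=B head=-1 tape=y[x]xxxyy__   (B,x)→(C,y,+1)
state=C head=0 tape=yy[x]xxyy__   (C,x)→(C,x,+1)
state=C head=1 tape=yyx[x]xyy__   (C,x)→(C,x,+1)
state=C head=2 tape=yyxx[x]yy__   (C,x)→(C,x,+1)
state=C head=3 tape=yyxxx[y]y__   (C,y)→(C,x,-1)
state=C head=2 tape=yyxx[x]xy__   (C,x)→(C,x,+1)
state=C head=3 tape=yyxxx[x]y__   (C,x)→(C,x,+1)
state=C head=4 tape=yyxxxx[y]__   (C,y)→(C,x,-1)
state=C head=3 tape=yyxxx[x]x__   (C,x)→(C,x,+1)
state=C head=4 tape=yyxxxx[x]__   (C,x)→(C,x,+1)
state=C head=5 tape=yyxxxxx[_]_   (C,_)→(B,y,+1)
state=B head=6 tape=yyxxxxxy[_]
The non-blank tape span at halt is yyxxxxxy.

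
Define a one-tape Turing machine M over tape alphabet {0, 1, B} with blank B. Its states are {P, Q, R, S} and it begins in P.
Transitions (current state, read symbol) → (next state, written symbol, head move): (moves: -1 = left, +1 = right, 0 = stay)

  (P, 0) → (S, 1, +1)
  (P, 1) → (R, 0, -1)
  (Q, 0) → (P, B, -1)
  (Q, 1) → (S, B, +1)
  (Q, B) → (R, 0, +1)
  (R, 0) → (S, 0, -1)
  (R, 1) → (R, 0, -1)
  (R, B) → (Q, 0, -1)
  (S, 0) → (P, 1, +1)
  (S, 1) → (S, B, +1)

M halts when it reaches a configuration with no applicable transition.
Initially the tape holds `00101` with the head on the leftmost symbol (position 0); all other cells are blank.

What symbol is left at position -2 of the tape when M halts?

P | BB[0]0101B   read 0 → write 1, move +1, go to S
S | BB1[0]101B   read 0 → write 1, move +1, go to P
P | BB11[1]01B   read 1 → write 0, move -1, go to R
R | BB1[1]001B   read 1 → write 0, move -1, go to R
R | BB[1]0001B   read 1 → write 0, move -1, go to R
R | B[B]00001B   read B → write 0, move -1, go to Q
Q | [B]000001B   read B → write 0, move +1, go to R
R | 0[0]00001B   read 0 → write 0, move -1, go to S
S | [0]000001B   read 0 → write 1, move +1, go to P
P | 1[0]00001B   read 0 → write 1, move +1, go to S
S | 11[0]0001B   read 0 → write 1, move +1, go to P
P | 111[0]001B   read 0 → write 1, move +1, go to S
S | 1111[0]01B   read 0 → write 1, move +1, go to P
P | 11111[0]1B   read 0 → write 1, move +1, go to S
S | 111111[1]B   read 1 → write B, move +1, go to S
S | 111111B[B]
Cell -2 holds 1 when M halts.

1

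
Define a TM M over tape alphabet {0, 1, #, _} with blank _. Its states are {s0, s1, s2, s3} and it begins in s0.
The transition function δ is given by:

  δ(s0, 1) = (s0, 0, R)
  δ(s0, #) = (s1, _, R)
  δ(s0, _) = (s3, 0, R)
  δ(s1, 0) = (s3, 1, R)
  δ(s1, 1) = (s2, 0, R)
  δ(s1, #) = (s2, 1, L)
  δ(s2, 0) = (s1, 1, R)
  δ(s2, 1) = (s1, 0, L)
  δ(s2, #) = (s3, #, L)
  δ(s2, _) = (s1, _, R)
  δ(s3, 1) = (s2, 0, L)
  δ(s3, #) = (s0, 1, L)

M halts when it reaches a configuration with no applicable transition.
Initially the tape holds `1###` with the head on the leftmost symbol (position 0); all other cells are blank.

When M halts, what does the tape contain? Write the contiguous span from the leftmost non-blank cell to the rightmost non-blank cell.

0_0#

s0 | [1]###   read 1 → write 0, move R, go to s0
s0 | 0[#]##   read # → write _, move R, go to s1
s1 | 0_[#]#   read # → write 1, move L, go to s2
s2 | 0[_]1#   read _ → write _, move R, go to s1
s1 | 0_[1]#   read 1 → write 0, move R, go to s2
s2 | 0_0[#]   read # → write #, move L, go to s3
s3 | 0_[0]#
The non-blank tape span at halt is 0_0#.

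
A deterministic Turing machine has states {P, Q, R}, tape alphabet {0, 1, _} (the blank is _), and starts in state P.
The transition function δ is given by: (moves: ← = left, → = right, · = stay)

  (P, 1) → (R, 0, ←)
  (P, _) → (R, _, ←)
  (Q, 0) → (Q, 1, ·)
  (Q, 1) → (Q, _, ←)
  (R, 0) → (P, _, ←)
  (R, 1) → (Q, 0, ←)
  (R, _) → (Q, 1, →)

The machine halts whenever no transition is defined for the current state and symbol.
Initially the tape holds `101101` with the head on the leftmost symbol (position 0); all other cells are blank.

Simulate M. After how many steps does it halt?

state=P head=0 tape=__[1]01101   (P,1)→(R,0,←)
state=R head=-1 tape=_[_]001101   (R,_)→(Q,1,→)
state=Q head=0 tape=_1[0]01101   (Q,0)→(Q,1,·)
state=Q head=0 tape=_1[1]01101   (Q,1)→(Q,_,←)
state=Q head=-1 tape=_[1]_01101   (Q,1)→(Q,_,←)
state=Q head=-2 tape=[_]__01101
M halts after 5 transitions.

5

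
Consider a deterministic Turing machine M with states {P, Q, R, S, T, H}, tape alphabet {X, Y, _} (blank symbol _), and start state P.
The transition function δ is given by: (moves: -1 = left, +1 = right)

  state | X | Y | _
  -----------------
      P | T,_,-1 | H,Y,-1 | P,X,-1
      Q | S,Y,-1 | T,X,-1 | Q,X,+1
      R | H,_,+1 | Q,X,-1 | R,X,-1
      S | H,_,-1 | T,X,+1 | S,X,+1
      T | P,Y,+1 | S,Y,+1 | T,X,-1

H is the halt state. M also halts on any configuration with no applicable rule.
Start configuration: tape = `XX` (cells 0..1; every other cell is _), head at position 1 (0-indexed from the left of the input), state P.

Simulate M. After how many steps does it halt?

4

P | _X[X]   read X → write _, move -1, go to T
T | _[X]_   read X → write Y, move +1, go to P
P | _Y[_]   read _ → write X, move -1, go to P
P | _[Y]X   read Y → write Y, move -1, go to H
H | [_]YX
M halts after 4 transitions.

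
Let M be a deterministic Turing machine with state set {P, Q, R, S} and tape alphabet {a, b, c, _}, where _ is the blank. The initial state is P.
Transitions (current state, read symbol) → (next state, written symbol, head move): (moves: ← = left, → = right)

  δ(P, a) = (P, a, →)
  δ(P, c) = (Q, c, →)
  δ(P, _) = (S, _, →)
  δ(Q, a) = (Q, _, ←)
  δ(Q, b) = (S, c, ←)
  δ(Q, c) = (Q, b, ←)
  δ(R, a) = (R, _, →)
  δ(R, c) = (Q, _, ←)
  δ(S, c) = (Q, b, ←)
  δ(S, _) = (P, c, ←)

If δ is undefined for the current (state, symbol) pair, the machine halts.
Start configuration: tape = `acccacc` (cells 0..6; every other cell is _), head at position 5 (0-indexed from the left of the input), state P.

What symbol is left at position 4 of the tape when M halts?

state=P head=5 tape=_accca[c]c   (P,c)→(Q,c,→)
state=Q head=6 tape=_acccac[c]   (Q,c)→(Q,b,←)
state=Q head=5 tape=_accca[c]b   (Q,c)→(Q,b,←)
state=Q head=4 tape=_accc[a]bb   (Q,a)→(Q,_,←)
state=Q head=3 tape=_acc[c]_bb   (Q,c)→(Q,b,←)
state=Q head=2 tape=_ac[c]b_bb   (Q,c)→(Q,b,←)
state=Q head=1 tape=_a[c]bb_bb   (Q,c)→(Q,b,←)
state=Q head=0 tape=_[a]bbb_bb   (Q,a)→(Q,_,←)
state=Q head=-1 tape=[_]_bbb_bb
Cell 4 holds _ when M halts.

_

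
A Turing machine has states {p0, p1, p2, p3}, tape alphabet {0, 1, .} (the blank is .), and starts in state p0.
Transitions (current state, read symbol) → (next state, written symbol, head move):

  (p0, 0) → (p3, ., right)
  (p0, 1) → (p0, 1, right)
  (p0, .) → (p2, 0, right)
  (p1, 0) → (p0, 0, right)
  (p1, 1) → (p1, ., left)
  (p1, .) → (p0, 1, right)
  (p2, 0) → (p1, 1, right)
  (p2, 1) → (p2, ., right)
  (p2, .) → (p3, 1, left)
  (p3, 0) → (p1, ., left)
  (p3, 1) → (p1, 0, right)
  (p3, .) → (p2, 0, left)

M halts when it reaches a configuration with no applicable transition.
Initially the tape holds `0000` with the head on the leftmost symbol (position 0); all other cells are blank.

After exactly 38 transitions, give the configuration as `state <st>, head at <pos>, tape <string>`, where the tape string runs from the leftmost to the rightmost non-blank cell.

state p1, head at 8, tape 1010100.1

state=p0 head=0 tape=[0]000......   (p0,0)→(p3,.,right)
state=p3 head=1 tape=.[0]00......   (p3,0)→(p1,.,left)
state=p1 head=0 tape=[.].00......   (p1,.)→(p0,1,right)
state=p0 head=1 tape=1[.]00......   (p0,.)→(p2,0,right)
state=p2 head=2 tape=10[0]0......   (p2,0)→(p1,1,right)
state=p1 head=3 tape=101[0]......   (p1,0)→(p0,0,right)
state=p0 head=4 tape=1010[.].....   (p0,.)→(p2,0,right)
state=p2 head=5 tape=10100[.]....   (p2,.)→(p3,1,left)
state=p3 head=4 tape=1010[0]1....   (p3,0)→(p1,.,left)
state=p1 head=3 tape=101[0].1....   (p1,0)→(p0,0,right)
state=p0 head=4 tape=1010[.]1....   (p0,.)→(p2,0,right)
state=p2 head=5 tape=10100[1]....   (p2,1)→(p2,.,right)
state=p2 head=6 tape=10100.[.]...   (p2,.)→(p3,1,left)
state=p3 head=5 tape=10100[.]1...   (p3,.)→(p2,0,left)
state=p2 head=4 tape=1010[0]01...   (p2,0)→(p1,1,right)
state=p1 head=5 tape=10101[0]1...   (p1,0)→(p0,0,right)
state=p0 head=6 tape=101010[1]...   (p0,1)→(p0,1,right)
state=p0 head=7 tape=1010101[.]..   (p0,.)→(p2,0,right)
state=p2 head=8 tape=10101010[.].   (p2,.)→(p3,1,left)
state=p3 head=7 tape=1010101[0]1.   (p3,0)→(p1,.,left)
state=p1 head=6 tape=101010[1].1.   (p1,1)→(p1,.,left)
state=p1 head=5 tape=10101[0]..1.   (p1,0)→(p0,0,right)
state=p0 head=6 tape=101010[.].1.   (p0,.)→(p2,0,right)
state=p2 head=7 tape=1010100[.]1.   (p2,.)→(p3,1,left)
state=p3 head=6 tape=101010[0]11.   (p3,0)→(p1,.,left)
state=p1 head=5 tape=10101[0].11.   (p1,0)→(p0,0,right)
state=p0 head=6 tape=101010[.]11.   (p0,.)→(p2,0,right)
state=p2 head=7 tape=1010100[1]1.   (p2,1)→(p2,.,right)
state=p2 head=8 tape=1010100.[1].   (p2,1)→(p2,.,right)
state=p2 head=9 tape=1010100..[.]   (p2,.)→(p3,1,left)
state=p3 head=8 tape=1010100.[.]1   (p3,.)→(p2,0,left)
state=p2 head=7 tape=1010100[.]01   (p2,.)→(p3,1,left)
state=p3 head=6 tape=101010[0]101   (p3,0)→(p1,.,left)
state=p1 head=5 tape=10101[0].101   (p1,0)→(p0,0,right)
state=p0 head=6 tape=101010[.]101   (p0,.)→(p2,0,right)
state=p2 head=7 tape=1010100[1]01   (p2,1)→(p2,.,right)
state=p2 head=8 tape=1010100.[0]1   (p2,0)→(p1,1,right)
state=p1 head=9 tape=1010100.1[1]   (p1,1)→(p1,.,left)
state=p1 head=8 tape=1010100.[1].
After 38 steps: state p1, head at 8, tape 1010100.1.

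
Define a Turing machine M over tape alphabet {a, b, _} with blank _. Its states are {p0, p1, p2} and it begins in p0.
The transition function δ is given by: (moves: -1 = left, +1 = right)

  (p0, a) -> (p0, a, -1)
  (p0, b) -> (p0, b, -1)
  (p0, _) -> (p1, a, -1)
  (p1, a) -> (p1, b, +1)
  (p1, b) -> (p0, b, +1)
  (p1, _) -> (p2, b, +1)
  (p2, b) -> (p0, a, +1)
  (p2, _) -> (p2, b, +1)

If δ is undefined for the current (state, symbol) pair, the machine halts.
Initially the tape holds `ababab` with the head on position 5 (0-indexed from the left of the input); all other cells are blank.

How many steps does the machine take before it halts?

8

state=p0 head=5 tape=__ababa[b]   (p0,b)→(p0,b,-1)
state=p0 head=4 tape=__abab[a]b   (p0,a)→(p0,a,-1)
state=p0 head=3 tape=__aba[b]ab   (p0,b)→(p0,b,-1)
state=p0 head=2 tape=__ab[a]bab   (p0,a)→(p0,a,-1)
state=p0 head=1 tape=__a[b]abab   (p0,b)→(p0,b,-1)
state=p0 head=0 tape=__[a]babab   (p0,a)→(p0,a,-1)
state=p0 head=-1 tape=_[_]ababab   (p0,_)→(p1,a,-1)
state=p1 head=-2 tape=[_]aababab   (p1,_)→(p2,b,+1)
state=p2 head=-1 tape=b[a]ababab
M halts after 8 transitions.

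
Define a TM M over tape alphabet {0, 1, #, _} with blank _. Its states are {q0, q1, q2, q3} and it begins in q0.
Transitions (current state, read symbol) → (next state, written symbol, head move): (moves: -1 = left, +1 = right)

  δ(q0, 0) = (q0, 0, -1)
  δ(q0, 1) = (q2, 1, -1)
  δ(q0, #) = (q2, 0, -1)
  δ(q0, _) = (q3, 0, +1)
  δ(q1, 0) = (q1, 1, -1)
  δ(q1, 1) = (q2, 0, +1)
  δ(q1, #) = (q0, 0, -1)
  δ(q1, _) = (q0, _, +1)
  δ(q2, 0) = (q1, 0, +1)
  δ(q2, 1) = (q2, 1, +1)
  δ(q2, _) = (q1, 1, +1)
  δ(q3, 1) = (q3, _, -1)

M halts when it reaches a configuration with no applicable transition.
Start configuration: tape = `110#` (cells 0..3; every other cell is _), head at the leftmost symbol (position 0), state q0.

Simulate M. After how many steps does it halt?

23

state=q0 head=0 tape=_[1]10#____   (q0,1)→(q2,1,-1)
state=q2 head=-1 tape=[_]110#____   (q2,_)→(q1,1,+1)
state=q1 head=0 tape=1[1]10#____   (q1,1)→(q2,0,+1)
state=q2 head=1 tape=10[1]0#____   (q2,1)→(q2,1,+1)
state=q2 head=2 tape=101[0]#____   (q2,0)→(q1,0,+1)
state=q1 head=3 tape=1010[#]____   (q1,#)→(q0,0,-1)
state=q0 head=2 tape=101[0]0____   (q0,0)→(q0,0,-1)
state=q0 head=1 tape=10[1]00____   (q0,1)→(q2,1,-1)
state=q2 head=0 tape=1[0]100____   (q2,0)→(q1,0,+1)
state=q1 head=1 tape=10[1]00____   (q1,1)→(q2,0,+1)
state=q2 head=2 tape=100[0]0____   (q2,0)→(q1,0,+1)
state=q1 head=3 tape=1000[0]____   (q1,0)→(q1,1,-1)
state=q1 head=2 tape=100[0]1____   (q1,0)→(q1,1,-1)
state=q1 head=1 tape=10[0]11____   (q1,0)→(q1,1,-1)
state=q1 head=0 tape=1[0]111____   (q1,0)→(q1,1,-1)
state=q1 head=-1 tape=[1]1111____   (q1,1)→(q2,0,+1)
state=q2 head=0 tape=0[1]111____   (q2,1)→(q2,1,+1)
state=q2 head=1 tape=01[1]11____   (q2,1)→(q2,1,+1)
state=q2 head=2 tape=011[1]1____   (q2,1)→(q2,1,+1)
state=q2 head=3 tape=0111[1]____   (q2,1)→(q2,1,+1)
state=q2 head=4 tape=01111[_]___   (q2,_)→(q1,1,+1)
state=q1 head=5 tape=011111[_]__   (q1,_)→(q0,_,+1)
state=q0 head=6 tape=011111_[_]_   (q0,_)→(q3,0,+1)
state=q3 head=7 tape=011111_0[_]
M halts after 23 transitions.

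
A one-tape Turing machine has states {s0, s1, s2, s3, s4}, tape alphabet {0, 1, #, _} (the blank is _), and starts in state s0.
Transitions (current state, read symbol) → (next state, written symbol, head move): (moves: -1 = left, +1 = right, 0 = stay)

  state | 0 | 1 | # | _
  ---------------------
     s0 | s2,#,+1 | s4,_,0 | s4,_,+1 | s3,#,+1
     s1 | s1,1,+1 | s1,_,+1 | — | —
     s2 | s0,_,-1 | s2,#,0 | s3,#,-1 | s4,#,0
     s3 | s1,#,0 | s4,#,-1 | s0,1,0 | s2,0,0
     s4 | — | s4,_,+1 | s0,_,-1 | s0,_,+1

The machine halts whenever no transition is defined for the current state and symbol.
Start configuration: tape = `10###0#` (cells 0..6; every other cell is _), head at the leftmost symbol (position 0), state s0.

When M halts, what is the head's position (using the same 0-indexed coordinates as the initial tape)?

5

state=s0 head=0 tape=[1]0###0#   (s0,1)→(s4,_,0)
state=s4 head=0 tape=[_]0###0#   (s4,_)→(s0,_,+1)
state=s0 head=1 tape=_[0]###0#   (s0,0)→(s2,#,+1)
state=s2 head=2 tape=_#[#]##0#   (s2,#)→(s3,#,-1)
state=s3 head=1 tape=_[#]###0#   (s3,#)→(s0,1,0)
state=s0 head=1 tape=_[1]###0#   (s0,1)→(s4,_,0)
state=s4 head=1 tape=_[_]###0#   (s4,_)→(s0,_,+1)
state=s0 head=2 tape=__[#]##0#   (s0,#)→(s4,_,+1)
state=s4 head=3 tape=___[#]#0#   (s4,#)→(s0,_,-1)
state=s0 head=2 tape=__[_]_#0#   (s0,_)→(s3,#,+1)
state=s3 head=3 tape=__#[_]#0#   (s3,_)→(s2,0,0)
state=s2 head=3 tape=__#[0]#0#   (s2,0)→(s0,_,-1)
state=s0 head=2 tape=__[#]_#0#   (s0,#)→(s4,_,+1)
state=s4 head=3 tape=___[_]#0#   (s4,_)→(s0,_,+1)
state=s0 head=4 tape=____[#]0#   (s0,#)→(s4,_,+1)
state=s4 head=5 tape=_____[0]#
At halt the head is at cell 5.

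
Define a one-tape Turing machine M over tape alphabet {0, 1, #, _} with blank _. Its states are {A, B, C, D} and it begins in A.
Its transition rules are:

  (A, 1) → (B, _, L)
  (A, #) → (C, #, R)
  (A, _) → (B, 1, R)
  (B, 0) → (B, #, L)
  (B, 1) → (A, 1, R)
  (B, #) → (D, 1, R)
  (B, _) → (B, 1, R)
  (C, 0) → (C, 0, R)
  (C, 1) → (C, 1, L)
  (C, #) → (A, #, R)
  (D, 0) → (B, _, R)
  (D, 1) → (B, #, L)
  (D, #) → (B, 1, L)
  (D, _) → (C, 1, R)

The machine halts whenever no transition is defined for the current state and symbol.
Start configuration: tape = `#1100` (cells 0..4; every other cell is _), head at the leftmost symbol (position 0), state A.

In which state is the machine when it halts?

A | _[#]1100   read # → write #, move R, go to C
C | _#[1]100   read 1 → write 1, move L, go to C
C | _[#]1100   read # → write #, move R, go to A
A | _#[1]100   read 1 → write _, move L, go to B
B | _[#]_100   read # → write 1, move R, go to D
D | _1[_]100   read _ → write 1, move R, go to C
C | _11[1]00   read 1 → write 1, move L, go to C
C | _1[1]100   read 1 → write 1, move L, go to C
C | _[1]1100   read 1 → write 1, move L, go to C
C | [_]11100
No transition is defined for (C, _); M halts in state C.

C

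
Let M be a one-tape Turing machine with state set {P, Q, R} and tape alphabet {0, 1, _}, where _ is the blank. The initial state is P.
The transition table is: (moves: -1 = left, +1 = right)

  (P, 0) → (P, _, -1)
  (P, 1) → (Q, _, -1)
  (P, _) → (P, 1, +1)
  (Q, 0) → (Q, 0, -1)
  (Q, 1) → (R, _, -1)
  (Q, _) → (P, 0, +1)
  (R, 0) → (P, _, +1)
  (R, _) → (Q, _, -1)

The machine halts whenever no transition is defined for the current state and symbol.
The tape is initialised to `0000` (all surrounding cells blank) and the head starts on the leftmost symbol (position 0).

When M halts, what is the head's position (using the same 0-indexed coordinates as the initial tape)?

-1

state=P head=0 tape=___[0]000   (P,0)→(P,_,-1)
state=P head=-1 tape=__[_]_000   (P,_)→(P,1,+1)
state=P head=0 tape=__1[_]000   (P,_)→(P,1,+1)
state=P head=1 tape=__11[0]00   (P,0)→(P,_,-1)
state=P head=0 tape=__1[1]_00   (P,1)→(Q,_,-1)
state=Q head=-1 tape=__[1]__00   (Q,1)→(R,_,-1)
state=R head=-2 tape=_[_]___00   (R,_)→(Q,_,-1)
state=Q head=-3 tape=[_]____00   (Q,_)→(P,0,+1)
state=P head=-2 tape=0[_]___00   (P,_)→(P,1,+1)
state=P head=-1 tape=01[_]__00   (P,_)→(P,1,+1)
state=P head=0 tape=011[_]_00   (P,_)→(P,1,+1)
state=P head=1 tape=0111[_]00   (P,_)→(P,1,+1)
state=P head=2 tape=01111[0]0   (P,0)→(P,_,-1)
state=P head=1 tape=0111[1]_0   (P,1)→(Q,_,-1)
state=Q head=0 tape=011[1]__0   (Q,1)→(R,_,-1)
state=R head=-1 tape=01[1]___0
At halt the head is at cell -1.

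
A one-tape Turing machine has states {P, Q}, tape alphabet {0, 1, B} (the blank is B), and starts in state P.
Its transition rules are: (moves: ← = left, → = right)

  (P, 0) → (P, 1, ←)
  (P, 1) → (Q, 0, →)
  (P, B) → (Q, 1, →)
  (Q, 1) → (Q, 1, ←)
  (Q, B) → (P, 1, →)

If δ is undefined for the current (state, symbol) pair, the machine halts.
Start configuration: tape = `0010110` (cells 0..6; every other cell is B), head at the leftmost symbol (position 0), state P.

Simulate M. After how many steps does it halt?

7

state=P head=0 tape=BB[0]010110   (P,0)→(P,1,←)
state=P head=-1 tape=B[B]1010110   (P,B)→(Q,1,→)
state=Q head=0 tape=B1[1]010110   (Q,1)→(Q,1,←)
state=Q head=-1 tape=B[1]1010110   (Q,1)→(Q,1,←)
state=Q head=-2 tape=[B]11010110   (Q,B)→(P,1,→)
state=P head=-1 tape=1[1]1010110   (P,1)→(Q,0,→)
state=Q head=0 tape=10[1]010110   (Q,1)→(Q,1,←)
state=Q head=-1 tape=1[0]1010110
M halts after 7 transitions.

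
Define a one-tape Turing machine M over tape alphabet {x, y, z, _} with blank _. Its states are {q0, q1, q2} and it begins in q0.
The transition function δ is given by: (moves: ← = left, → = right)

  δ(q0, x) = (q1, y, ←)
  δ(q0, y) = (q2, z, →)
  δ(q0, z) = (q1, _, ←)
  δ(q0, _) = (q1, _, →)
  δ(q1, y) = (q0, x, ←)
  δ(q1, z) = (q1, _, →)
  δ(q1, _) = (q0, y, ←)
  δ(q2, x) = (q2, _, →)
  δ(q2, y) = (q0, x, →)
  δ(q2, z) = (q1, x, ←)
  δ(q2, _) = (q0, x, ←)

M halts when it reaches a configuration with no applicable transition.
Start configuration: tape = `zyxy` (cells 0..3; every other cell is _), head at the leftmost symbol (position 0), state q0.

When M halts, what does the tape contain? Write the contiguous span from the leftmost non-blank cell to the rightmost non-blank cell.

x_yxy

state=q0 head=0 tape=__[z]yxy   (q0,z)→(q1,_,←)
state=q1 head=-1 tape=_[_]_yxy   (q1,_)→(q0,y,←)
state=q0 head=-2 tape=[_]y_yxy   (q0,_)→(q1,_,→)
state=q1 head=-1 tape=_[y]_yxy   (q1,y)→(q0,x,←)
state=q0 head=-2 tape=[_]x_yxy   (q0,_)→(q1,_,→)
state=q1 head=-1 tape=_[x]_yxy
The non-blank tape span at halt is x_yxy.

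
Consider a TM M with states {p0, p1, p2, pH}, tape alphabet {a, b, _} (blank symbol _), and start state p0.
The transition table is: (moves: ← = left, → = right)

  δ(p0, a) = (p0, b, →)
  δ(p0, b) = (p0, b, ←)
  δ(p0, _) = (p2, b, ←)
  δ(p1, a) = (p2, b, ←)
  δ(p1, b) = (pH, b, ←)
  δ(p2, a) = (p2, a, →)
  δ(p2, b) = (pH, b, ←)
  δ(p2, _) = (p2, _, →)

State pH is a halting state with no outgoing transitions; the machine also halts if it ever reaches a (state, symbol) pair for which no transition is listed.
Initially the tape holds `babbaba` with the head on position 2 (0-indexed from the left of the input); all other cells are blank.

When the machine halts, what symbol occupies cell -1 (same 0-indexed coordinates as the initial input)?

b

p0 | __ba[b]baba   read b → write b, move ←, go to p0
p0 | __b[a]bbaba   read a → write b, move →, go to p0
p0 | __bb[b]baba   read b → write b, move ←, go to p0
p0 | __b[b]bbaba   read b → write b, move ←, go to p0
p0 | __[b]bbbaba   read b → write b, move ←, go to p0
p0 | _[_]bbbbaba   read _ → write b, move ←, go to p2
p2 | [_]bbbbbaba   read _ → write _, move →, go to p2
p2 | _[b]bbbbaba   read b → write b, move ←, go to pH
pH | [_]bbbbbaba
Cell -1 holds b when M halts.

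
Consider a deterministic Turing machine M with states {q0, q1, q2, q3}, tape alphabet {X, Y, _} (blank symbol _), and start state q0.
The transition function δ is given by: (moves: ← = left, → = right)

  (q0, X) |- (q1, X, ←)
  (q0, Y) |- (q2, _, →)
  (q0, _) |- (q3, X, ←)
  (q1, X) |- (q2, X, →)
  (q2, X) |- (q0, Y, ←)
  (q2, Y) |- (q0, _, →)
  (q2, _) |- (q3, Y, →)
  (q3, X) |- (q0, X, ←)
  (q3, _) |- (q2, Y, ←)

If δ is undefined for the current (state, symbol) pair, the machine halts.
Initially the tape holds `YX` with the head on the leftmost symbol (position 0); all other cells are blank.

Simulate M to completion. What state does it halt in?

q3

q0 | __[Y]X   read Y → write _, move →, go to q2
q2 | ___[X]   read X → write Y, move ←, go to q0
q0 | __[_]Y   read _ → write X, move ←, go to q3
q3 | _[_]XY   read _ → write Y, move ←, go to q2
q2 | [_]YXY   read _ → write Y, move →, go to q3
q3 | Y[Y]XY
No transition is defined for (q3, Y); M halts in state q3.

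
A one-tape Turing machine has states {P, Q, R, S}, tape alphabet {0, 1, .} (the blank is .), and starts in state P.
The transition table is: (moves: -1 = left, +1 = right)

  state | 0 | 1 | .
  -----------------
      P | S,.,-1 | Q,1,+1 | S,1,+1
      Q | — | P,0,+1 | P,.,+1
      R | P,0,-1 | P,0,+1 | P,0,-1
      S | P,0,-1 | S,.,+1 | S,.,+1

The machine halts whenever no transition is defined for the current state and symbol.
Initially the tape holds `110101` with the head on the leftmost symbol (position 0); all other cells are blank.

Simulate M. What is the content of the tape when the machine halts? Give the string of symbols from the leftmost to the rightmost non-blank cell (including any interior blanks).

10.101

state=P head=0 tape=[1]10101   (P,1)→(Q,1,+1)
state=Q head=1 tape=1[1]0101   (Q,1)→(P,0,+1)
state=P head=2 tape=10[0]101   (P,0)→(S,.,-1)
state=S head=1 tape=1[0].101   (S,0)→(P,0,-1)
state=P head=0 tape=[1]0.101   (P,1)→(Q,1,+1)
state=Q head=1 tape=1[0].101
The non-blank tape span at halt is 10.101.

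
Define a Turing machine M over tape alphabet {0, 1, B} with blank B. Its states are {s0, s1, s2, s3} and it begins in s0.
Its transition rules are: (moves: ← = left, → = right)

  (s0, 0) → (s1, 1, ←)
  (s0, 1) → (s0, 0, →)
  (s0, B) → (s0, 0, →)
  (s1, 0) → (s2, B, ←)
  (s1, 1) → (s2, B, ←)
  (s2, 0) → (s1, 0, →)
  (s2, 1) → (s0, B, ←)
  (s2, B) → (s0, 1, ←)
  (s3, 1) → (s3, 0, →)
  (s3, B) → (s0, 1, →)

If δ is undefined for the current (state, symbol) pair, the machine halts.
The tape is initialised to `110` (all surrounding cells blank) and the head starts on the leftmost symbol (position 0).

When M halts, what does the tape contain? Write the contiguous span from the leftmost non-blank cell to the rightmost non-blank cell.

0B1

state=s0 head=0 tape=[1]10   (s0,1)→(s0,0,→)
state=s0 head=1 tape=0[1]0   (s0,1)→(s0,0,→)
state=s0 head=2 tape=00[0]   (s0,0)→(s1,1,←)
state=s1 head=1 tape=0[0]1   (s1,0)→(s2,B,←)
state=s2 head=0 tape=[0]B1   (s2,0)→(s1,0,→)
state=s1 head=1 tape=0[B]1
The non-blank tape span at halt is 0B1.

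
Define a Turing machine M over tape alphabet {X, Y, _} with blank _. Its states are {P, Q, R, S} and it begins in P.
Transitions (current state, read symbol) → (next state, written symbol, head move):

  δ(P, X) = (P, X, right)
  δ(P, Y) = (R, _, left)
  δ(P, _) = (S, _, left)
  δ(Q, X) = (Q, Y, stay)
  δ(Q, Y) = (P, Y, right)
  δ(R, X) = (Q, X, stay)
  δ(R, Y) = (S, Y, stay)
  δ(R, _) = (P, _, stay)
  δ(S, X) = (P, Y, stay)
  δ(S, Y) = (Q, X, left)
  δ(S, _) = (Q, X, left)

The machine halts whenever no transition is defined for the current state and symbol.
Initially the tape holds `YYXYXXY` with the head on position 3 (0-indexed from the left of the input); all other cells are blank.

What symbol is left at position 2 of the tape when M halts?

P | _YYX[Y]XXY   read Y → write _, move left, go to R
R | _YY[X]_XXY   read X → write X, move stay, go to Q
Q | _YY[X]_XXY   read X → write Y, move stay, go to Q
Q | _YY[Y]_XXY   read Y → write Y, move right, go to P
P | _YYY[_]XXY   read _ → write _, move left, go to S
S | _YY[Y]_XXY   read Y → write X, move left, go to Q
Q | _Y[Y]X_XXY   read Y → write Y, move right, go to P
P | _YY[X]_XXY   read X → write X, move right, go to P
P | _YYX[_]XXY   read _ → write _, move left, go to S
S | _YY[X]_XXY   read X → write Y, move stay, go to P
P | _YY[Y]_XXY   read Y → write _, move left, go to R
R | _Y[Y]__XXY   read Y → write Y, move stay, go to S
S | _Y[Y]__XXY   read Y → write X, move left, go to Q
Q | _[Y]X__XXY   read Y → write Y, move right, go to P
P | _Y[X]__XXY   read X → write X, move right, go to P
P | _YX[_]_XXY   read _ → write _, move left, go to S
S | _Y[X]__XXY   read X → write Y, move stay, go to P
P | _Y[Y]__XXY   read Y → write _, move left, go to R
R | _[Y]___XXY   read Y → write Y, move stay, go to S
S | _[Y]___XXY   read Y → write X, move left, go to Q
Q | [_]X___XXY
Cell 2 holds _ when M halts.

_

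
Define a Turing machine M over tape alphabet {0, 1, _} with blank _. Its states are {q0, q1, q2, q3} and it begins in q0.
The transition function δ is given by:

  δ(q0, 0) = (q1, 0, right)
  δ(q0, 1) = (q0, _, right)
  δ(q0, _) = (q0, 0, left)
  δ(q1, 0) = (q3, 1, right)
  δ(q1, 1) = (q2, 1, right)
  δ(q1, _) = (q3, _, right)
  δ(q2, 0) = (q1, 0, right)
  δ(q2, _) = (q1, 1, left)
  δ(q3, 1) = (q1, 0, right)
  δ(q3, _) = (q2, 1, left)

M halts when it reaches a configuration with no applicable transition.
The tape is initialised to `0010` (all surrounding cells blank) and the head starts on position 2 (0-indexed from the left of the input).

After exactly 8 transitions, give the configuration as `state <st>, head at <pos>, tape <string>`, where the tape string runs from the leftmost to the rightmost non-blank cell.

q0 | 00[1]0___   read 1 → write _, move right, go to q0
q0 | 00_[0]___   read 0 → write 0, move right, go to q1
q1 | 00_0[_]__   read _ → write _, move right, go to q3
q3 | 00_0_[_]_   read _ → write 1, move left, go to q2
q2 | 00_0[_]1_   read _ → write 1, move left, go to q1
q1 | 00_[0]11_   read 0 → write 1, move right, go to q3
q3 | 00_1[1]1_   read 1 → write 0, move right, go to q1
q1 | 00_10[1]_   read 1 → write 1, move right, go to q2
q2 | 00_101[_]
After 8 steps: state q2, head at 6, tape 00_101.

state q2, head at 6, tape 00_101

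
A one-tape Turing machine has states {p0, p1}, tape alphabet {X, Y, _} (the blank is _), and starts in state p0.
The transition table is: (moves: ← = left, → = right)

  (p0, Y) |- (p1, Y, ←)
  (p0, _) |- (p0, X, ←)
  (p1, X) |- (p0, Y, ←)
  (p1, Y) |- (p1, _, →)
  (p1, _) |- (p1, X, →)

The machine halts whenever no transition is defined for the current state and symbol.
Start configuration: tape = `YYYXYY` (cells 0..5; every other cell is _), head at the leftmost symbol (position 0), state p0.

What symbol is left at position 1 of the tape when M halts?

X

p0 | _[Y]YYXYY   read Y → write Y, move ←, go to p1
p1 | [_]YYYXYY   read _ → write X, move →, go to p1
p1 | X[Y]YYXYY   read Y → write _, move →, go to p1
p1 | X_[Y]YXYY   read Y → write _, move →, go to p1
p1 | X__[Y]XYY   read Y → write _, move →, go to p1
p1 | X___[X]YY   read X → write Y, move ←, go to p0
p0 | X__[_]YYY   read _ → write X, move ←, go to p0
p0 | X_[_]XYYY   read _ → write X, move ←, go to p0
p0 | X[_]XXYYY   read _ → write X, move ←, go to p0
p0 | [X]XXXYYY
Cell 1 holds X when M halts.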